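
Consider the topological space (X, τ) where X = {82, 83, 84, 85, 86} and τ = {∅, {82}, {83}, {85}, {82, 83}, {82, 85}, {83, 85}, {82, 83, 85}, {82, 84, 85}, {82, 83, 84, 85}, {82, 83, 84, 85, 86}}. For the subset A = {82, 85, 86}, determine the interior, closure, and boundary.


int(A) = {82, 85}, cl(A) = {82, 84, 85, 86}, ∂A = {84, 86}.

Closed sets in (X, τ) are complements of opens:
  closed(X, τ) = {∅, {86}, {83, 86}, {84, 86}, {82, 84, 86}, {83, 84, 86}, {84, 85, 86}, {82, 83, 84, 86}, {82, 84, 85, 86}, {83, 84, 85, 86}, {82, 83, 84, 85, 86}}.
int(A) = ⋃ {U ∈ τ : U ⊆ A}. Opens contained in A: ∅, {82}, {85}, {82, 85}.
Taking the union of these: int(A) = {82, 85}.
cl(A) = ⋂ {C closed : A ⊆ C}. Closed sets containing A: {82, 84, 85, 86}, {82, 83, 84, 85, 86}.
Intersecting these: cl(A) = {82, 84, 85, 86}.
∂A = cl(A) ∖ int(A) = {82, 84, 85, 86} ∖ {82, 85} = {84, 86}.


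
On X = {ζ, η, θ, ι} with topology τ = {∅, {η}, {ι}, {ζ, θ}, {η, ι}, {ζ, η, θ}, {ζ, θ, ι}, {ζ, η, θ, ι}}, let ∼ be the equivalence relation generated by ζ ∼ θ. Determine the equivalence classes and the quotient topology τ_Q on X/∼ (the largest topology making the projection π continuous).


X/∼ = {[ζ=θ], [η], [ι]}; |τ_Q| = 8.

Equivalence classes: [ζ=θ], [η], [ι].
Quotient map π: X → X/∼ sends ζ ↦ [ζ=θ], η ↦ [η], θ ↦ [ζ=θ], ι ↦ [ι].
For each subset V ⊆ X/∼, compute π^{-1}(V) ⊆ X and check whether π^{-1}(V) ∈ τ. V is open in τ_Q iff π^{-1}(V) ∈ τ.
  V = {}: π^{-1}(V) = ∅ ∈ τ ✓.
  V = {[ζ=θ]}: π^{-1}(V) = {ζ, θ} ∈ τ ✓.
  V = {[η]}: π^{-1}(V) = {η} ∈ τ ✓.
  V = {[ζ=θ], [η]}: π^{-1}(V) = {ζ, η, θ} ∈ τ ✓.
  V = {[ι]}: π^{-1}(V) = {ι} ∈ τ ✓.
  V = {[ζ=θ], [ι]}: π^{-1}(V) = {ζ, θ, ι} ∈ τ ✓.
  V = {[η], [ι]}: π^{-1}(V) = {η, ι} ∈ τ ✓.
  V = {[ζ=θ], [η], [ι]}: π^{-1}(V) = {ζ, η, θ, ι} ∈ τ ✓.
Open sets in the quotient: τ_Q = {{}, {[ζ=θ]}, {[η]}, {[ζ=θ], [η]}, {[ι]}, {[ζ=θ], [ι]}, {[η], [ι]}, {[ζ=θ], [η], [ι]}} (8 elements).


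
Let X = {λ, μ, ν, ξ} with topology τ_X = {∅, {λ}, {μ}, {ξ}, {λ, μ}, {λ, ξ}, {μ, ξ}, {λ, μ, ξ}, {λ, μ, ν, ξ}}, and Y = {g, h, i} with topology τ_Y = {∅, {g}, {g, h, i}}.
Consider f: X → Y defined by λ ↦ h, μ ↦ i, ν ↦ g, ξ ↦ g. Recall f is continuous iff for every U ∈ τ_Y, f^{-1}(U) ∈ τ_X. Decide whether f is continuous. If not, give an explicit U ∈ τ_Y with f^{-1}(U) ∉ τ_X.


f is NOT continuous.

Compute f^{-1}(U) for each U ∈ τ_Y:
  U = ∅: f^{-1}(U) = ∅ ∈ τ_X ✓.
  U = {g}: f^{-1}(U) = {ν, ξ} ∉ τ_X ✗.
  U = {g, h, i}: f^{-1}(U) = {λ, μ, ν, ξ} ∈ τ_X ✓.
Found U = {g} with f^{-1}(U) = {ν, ξ} not in τ_X. Therefore f is NOT continuous.


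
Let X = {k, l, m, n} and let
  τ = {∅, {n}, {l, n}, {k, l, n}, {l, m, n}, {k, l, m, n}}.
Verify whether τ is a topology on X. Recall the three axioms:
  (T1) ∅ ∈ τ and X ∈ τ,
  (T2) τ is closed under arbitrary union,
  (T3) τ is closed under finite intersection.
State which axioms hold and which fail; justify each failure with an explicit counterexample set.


τ IS a topology on X.

Axiom (T1): ∅ ∈ τ? Yes; X ∈ τ? Yes.
Axiom (T2/T3): check pairwise unions and intersections of members of τ.
All pairwise intersections and unions checked — each lies in τ. Therefore τ satisfies (T1), (T2), (T3): it IS a topology on X.


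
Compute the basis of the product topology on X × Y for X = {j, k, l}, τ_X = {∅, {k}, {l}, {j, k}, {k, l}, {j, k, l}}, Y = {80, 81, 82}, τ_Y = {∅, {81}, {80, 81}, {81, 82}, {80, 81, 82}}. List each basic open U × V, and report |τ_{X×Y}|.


Basis B = {∅ × ∅, {k} × {81}, {l} × {81}, {j, k} × {81}, {k} × {80, 81}, {k} × {81, 82}, {k, l} × {81}, {l} × {80, 81}, {l} × {81, 82}, {j, k, l} × {81}, {k} × {80, 81, 82}, {l} × {80, 81, 82}, {j, k} × {80, 81}, {j, k} × {81, 82}, {k, l} × {80, 81}, {k, l} × {81, 82}, {j, k} × {80, 81, 82}, {j, k, l} × {80, 81}, {j, k, l} × {81, 82}, {k, l} × {80, 81, 82}, {j, k, l} × {80, 81, 82}}; |τ_{X×Y}| = 70.

Enumerate products U × V with U ∈ τ_X, V ∈ τ_Y (deduplicated):
  ∅ × ∅ = {} (∅)
  {k} × {81} = {(k,81)}
  {l} × {81} = {(l,81)}
  {j, k} × {81} = {(j,81), (k,81)}
  {k} × {80, 81} = {(k,80), (k,81)}
  {k} × {81, 82} = {(k,81), (k,82)}
  {k, l} × {81} = {(k,81), (l,81)}
  {l} × {80, 81} = {(l,80), (l,81)}
  {l} × {81, 82} = {(l,81), (l,82)}
  {j, k, l} × {81} = {(j,81), (k,81), (l,81)}
  {k} × {80, 81, 82} = {(k,80), (k,81), (k,82)}
  {l} × {80, 81, 82} = {(l,80), (l,81), (l,82)}
  {j, k} × {80, 81} = {(j,80), (j,81), (k,80), (k,81)}
  {j, k} × {81, 82} = {(j,81), (j,82), (k,81), (k,82)}
  {k, l} × {80, 81} = {(k,80), (k,81), (l,80), (l,81)}
  {k, l} × {81, 82} = {(k,81), (k,82), (l,81), (l,82)}
  {j, k} × {80, 81, 82} = {(j,80), (j,81), (j,82), (k,80), (k,81), (k,82)}
  {j, k, l} × {80, 81} = {(j,80), (j,81), (k,80), (k,81), (l,80), (l,81)}
  {j, k, l} × {81, 82} = {(j,81), (j,82), (k,81), (k,82), (l,81), (l,82)}
  {k, l} × {80, 81, 82} = {(k,80), (k,81), (k,82), (l,80), (l,81), (l,82)}
  {j, k, l} × {80, 81, 82} = {(j,80), (j,81), (j,82), (k,80), (k,81), (k,82), (l,80), (l,81), (l,82)}
These 21 distinct sets form the basis B.
Close under arbitrary unions to get τ_{X×Y}; counting gives |τ_{X×Y}| = 70.


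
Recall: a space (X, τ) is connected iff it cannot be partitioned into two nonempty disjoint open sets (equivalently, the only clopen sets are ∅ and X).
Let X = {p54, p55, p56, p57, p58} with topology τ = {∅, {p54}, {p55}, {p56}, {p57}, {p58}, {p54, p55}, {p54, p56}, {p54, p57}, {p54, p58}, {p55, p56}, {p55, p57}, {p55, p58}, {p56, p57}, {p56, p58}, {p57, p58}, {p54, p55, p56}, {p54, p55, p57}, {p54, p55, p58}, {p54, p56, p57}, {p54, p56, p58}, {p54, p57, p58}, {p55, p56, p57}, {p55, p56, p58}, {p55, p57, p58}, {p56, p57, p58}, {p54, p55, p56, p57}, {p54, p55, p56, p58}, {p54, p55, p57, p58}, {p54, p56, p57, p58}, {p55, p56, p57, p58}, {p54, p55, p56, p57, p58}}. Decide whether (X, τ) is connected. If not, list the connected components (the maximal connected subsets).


(X, τ) is disconnected; components = [{p54}, {p55}, {p56}, {p57}, {p58}].

Find clopen sets (U ∈ τ with X ∖ U ∈ τ):
  U = ∅, X ∖ U = {p54, p55, p56, p57, p58} — both open, so U is clopen.
  U = {p54}, X ∖ U = {p55, p56, p57, p58} — both open, so U is clopen.
  U = {p55}, X ∖ U = {p54, p56, p57, p58} — both open, so U is clopen.
  U = {p56}, X ∖ U = {p54, p55, p57, p58} — both open, so U is clopen.
  U = {p57}, X ∖ U = {p54, p55, p56, p58} — both open, so U is clopen.
  U = {p58}, X ∖ U = {p54, p55, p56, p57} — both open, so U is clopen.
  U = {p54, p55}, X ∖ U = {p56, p57, p58} — both open, so U is clopen.
  U = {p54, p56}, X ∖ U = {p55, p57, p58} — both open, so U is clopen.
  U = {p54, p57}, X ∖ U = {p55, p56, p58} — both open, so U is clopen.
  U = {p54, p58}, X ∖ U = {p55, p56, p57} — both open, so U is clopen.
  U = {p55, p56}, X ∖ U = {p54, p57, p58} — both open, so U is clopen.
  U = {p55, p57}, X ∖ U = {p54, p56, p58} — both open, so U is clopen.
  U = {p55, p58}, X ∖ U = {p54, p56, p57} — both open, so U is clopen.
  U = {p56, p57}, X ∖ U = {p54, p55, p58} — both open, so U is clopen.
  U = {p56, p58}, X ∖ U = {p54, p55, p57} — both open, so U is clopen.
  U = {p57, p58}, X ∖ U = {p54, p55, p56} — both open, so U is clopen.
  U = {p54, p55, p56}, X ∖ U = {p57, p58} — both open, so U is clopen.
  U = {p54, p55, p57}, X ∖ U = {p56, p58} — both open, so U is clopen.
  U = {p54, p55, p58}, X ∖ U = {p56, p57} — both open, so U is clopen.
  U = {p54, p56, p57}, X ∖ U = {p55, p58} — both open, so U is clopen.
  U = {p54, p56, p58}, X ∖ U = {p55, p57} — both open, so U is clopen.
  U = {p54, p57, p58}, X ∖ U = {p55, p56} — both open, so U is clopen.
  U = {p55, p56, p57}, X ∖ U = {p54, p58} — both open, so U is clopen.
  U = {p55, p56, p58}, X ∖ U = {p54, p57} — both open, so U is clopen.
  U = {p55, p57, p58}, X ∖ U = {p54, p56} — both open, so U is clopen.
  U = {p56, p57, p58}, X ∖ U = {p54, p55} — both open, so U is clopen.
  U = {p54, p55, p56, p57}, X ∖ U = {p58} — both open, so U is clopen.
  U = {p54, p55, p56, p58}, X ∖ U = {p57} — both open, so U is clopen.
  U = {p54, p55, p57, p58}, X ∖ U = {p56} — both open, so U is clopen.
  U = {p54, p56, p57, p58}, X ∖ U = {p55} — both open, so U is clopen.
  U = {p55, p56, p57, p58}, X ∖ U = {p54} — both open, so U is clopen.
  U = {p54, p55, p56, p57, p58}, X ∖ U = ∅ — both open, so U is clopen.
Nontrivial clopen(s) exist: e.g. {p56}. So (X, τ) is disconnected.
Compute connected components by grouping points that agree on all clopens:
  component: {p54}
  component: {p55}
  component: {p56}
  component: {p57}
  component: {p58}


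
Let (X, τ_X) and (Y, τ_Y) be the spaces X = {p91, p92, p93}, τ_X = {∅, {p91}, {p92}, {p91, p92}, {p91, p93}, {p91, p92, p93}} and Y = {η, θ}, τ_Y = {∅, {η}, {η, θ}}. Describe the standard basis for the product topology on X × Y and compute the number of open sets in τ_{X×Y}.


Basis B = {∅ × ∅, {p91} × {η}, {p92} × {η}, {p91} × {η, θ}, {p91, p92} × {η}, {p91, p93} × {η}, {p92} × {η, θ}, {p91, p92, p93} × {η}, {p91, p92} × {η, θ}, {p91, p93} × {η, θ}, {p91, p92, p93} × {η, θ}}; |τ_{X×Y}| = 18.

Enumerate products U × V with U ∈ τ_X, V ∈ τ_Y (deduplicated):
  ∅ × ∅ = {} (∅)
  {p91} × {η} = {(p91,η)}
  {p92} × {η} = {(p92,η)}
  {p91} × {η, θ} = {(p91,η), (p91,θ)}
  {p91, p92} × {η} = {(p91,η), (p92,η)}
  {p91, p93} × {η} = {(p91,η), (p93,η)}
  {p92} × {η, θ} = {(p92,η), (p92,θ)}
  {p91, p92, p93} × {η} = {(p91,η), (p92,η), (p93,η)}
  {p91, p92} × {η, θ} = {(p91,η), (p91,θ), (p92,η), (p92,θ)}
  {p91, p93} × {η, θ} = {(p91,η), (p91,θ), (p93,η), (p93,θ)}
  {p91, p92, p93} × {η, θ} = {(p91,η), (p91,θ), (p92,η), (p92,θ), (p93,η), (p93,θ)}
These 11 distinct sets form the basis B.
Close under arbitrary unions to get τ_{X×Y}; counting gives |τ_{X×Y}| = 18.


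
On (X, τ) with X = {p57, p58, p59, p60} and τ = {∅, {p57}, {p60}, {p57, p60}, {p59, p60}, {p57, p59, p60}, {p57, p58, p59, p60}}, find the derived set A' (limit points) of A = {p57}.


A' = {p58}

For each x ∈ X, list the open sets U ∈ τ with x ∈ U, then check whether U ∩ (A ∖ {x}) ≠ ∅ for every such U.
  x = p57: open {p57} ∋ x has {p57} ∩ (A ∖ {p57}) = ∅, so x is NOT a limit point.
  x = p58: opens ∋ x are {p57, p58, p59, p60}; each meets A ∖ {p58}, so x IS a limit point.
  x = p59: open {p59, p60} ∋ x has {p59, p60} ∩ (A ∖ {p59}) = ∅, so x is NOT a limit point.
  x = p60: open {p60} ∋ x has {p60} ∩ (A ∖ {p60}) = ∅, so x is NOT a limit point.
Collecting: A' = {p58}.


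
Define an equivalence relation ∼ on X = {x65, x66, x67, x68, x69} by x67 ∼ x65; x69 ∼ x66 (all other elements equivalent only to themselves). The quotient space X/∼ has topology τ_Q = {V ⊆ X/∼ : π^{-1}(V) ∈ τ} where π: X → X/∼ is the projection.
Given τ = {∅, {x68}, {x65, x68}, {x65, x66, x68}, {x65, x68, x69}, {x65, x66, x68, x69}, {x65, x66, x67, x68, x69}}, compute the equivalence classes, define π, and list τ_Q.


X/∼ = {[x65=x67], [x66=x69], [x68]}; |τ_Q| = 3.

Equivalence classes: [x65=x67], [x66=x69], [x68].
Quotient map π: X → X/∼ sends x65 ↦ [x65=x67], x66 ↦ [x66=x69], x67 ↦ [x65=x67], x68 ↦ [x68], x69 ↦ [x66=x69].
For each subset V ⊆ X/∼, compute π^{-1}(V) ⊆ X and check whether π^{-1}(V) ∈ τ. V is open in τ_Q iff π^{-1}(V) ∈ τ.
  V = {}: π^{-1}(V) = ∅ ∈ τ ✓.
  V = {[x65=x67]}: π^{-1}(V) = {x65, x67} ∉ τ ✗.
  V = {[x66=x69]}: π^{-1}(V) = {x66, x69} ∉ τ ✗.
  V = {[x65=x67], [x66=x69]}: π^{-1}(V) = {x65, x66, x67, x69} ∉ τ ✗.
  V = {[x68]}: π^{-1}(V) = {x68} ∈ τ ✓.
  V = {[x65=x67], [x68]}: π^{-1}(V) = {x65, x67, x68} ∉ τ ✗.
  V = {[x66=x69], [x68]}: π^{-1}(V) = {x66, x68, x69} ∉ τ ✗.
  V = {[x65=x67], [x66=x69], [x68]}: π^{-1}(V) = {x65, x66, x67, x68, x69} ∈ τ ✓.
Open sets in the quotient: τ_Q = {{}, {[x68]}, {[x65=x67], [x66=x69], [x68]}} (3 elements).


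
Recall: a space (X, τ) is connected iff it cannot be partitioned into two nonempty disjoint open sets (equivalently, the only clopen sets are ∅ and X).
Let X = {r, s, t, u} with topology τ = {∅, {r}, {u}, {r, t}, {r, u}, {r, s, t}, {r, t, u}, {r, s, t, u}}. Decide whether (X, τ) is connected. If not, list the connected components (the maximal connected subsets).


(X, τ) is disconnected; components = [{u}, {r, s, t}].

Find clopen sets (U ∈ τ with X ∖ U ∈ τ):
  U = ∅, X ∖ U = {r, s, t, u} — both open, so U is clopen.
  U = {u}, X ∖ U = {r, s, t} — both open, so U is clopen.
  U = {r, s, t}, X ∖ U = {u} — both open, so U is clopen.
  U = {r, s, t, u}, X ∖ U = ∅ — both open, so U is clopen.
Nontrivial clopen(s) exist: e.g. {u}. So (X, τ) is disconnected.
Compute connected components by grouping points that agree on all clopens:
  component: {u}
  component: {r, s, t}


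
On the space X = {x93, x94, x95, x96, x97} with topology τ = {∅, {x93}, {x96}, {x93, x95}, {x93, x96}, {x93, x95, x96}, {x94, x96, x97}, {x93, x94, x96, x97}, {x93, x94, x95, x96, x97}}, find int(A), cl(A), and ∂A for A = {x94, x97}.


int(A) = ∅, cl(A) = {x94, x97}, ∂A = {x94, x97}.

Closed sets in (X, τ) are complements of opens:
  closed(X, τ) = {∅, {x95}, {x93, x95}, {x94, x97}, {x94, x95, x97}, {x94, x96, x97}, {x93, x94, x95, x97}, {x94, x95, x96, x97}, {x93, x94, x95, x96, x97}}.
int(A) = ⋃ {U ∈ τ : U ⊆ A}. Opens contained in A: ∅.
Taking the union of these: int(A) = ∅.
cl(A) = ⋂ {C closed : A ⊆ C}. Closed sets containing A: {x94, x97}, {x94, x95, x97}, {x94, x96, x97}, {x93, x94, x95, x97}, {x94, x95, x96, x97}, {x93, x94, x95, x96, x97}.
Intersecting these: cl(A) = {x94, x97}.
∂A = cl(A) ∖ int(A) = {x94, x97} ∖ ∅ = {x94, x97}.


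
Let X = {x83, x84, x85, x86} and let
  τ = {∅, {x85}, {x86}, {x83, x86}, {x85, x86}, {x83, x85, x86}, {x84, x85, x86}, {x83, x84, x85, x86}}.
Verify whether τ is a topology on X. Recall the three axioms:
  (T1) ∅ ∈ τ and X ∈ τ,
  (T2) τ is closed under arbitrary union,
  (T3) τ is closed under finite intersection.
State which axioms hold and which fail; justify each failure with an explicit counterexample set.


τ IS a topology on X.

Axiom (T1): ∅ ∈ τ? Yes; X ∈ τ? Yes.
Axiom (T2/T3): check pairwise unions and intersections of members of τ.
All pairwise intersections and unions checked — each lies in τ. Therefore τ satisfies (T1), (T2), (T3): it IS a topology on X.


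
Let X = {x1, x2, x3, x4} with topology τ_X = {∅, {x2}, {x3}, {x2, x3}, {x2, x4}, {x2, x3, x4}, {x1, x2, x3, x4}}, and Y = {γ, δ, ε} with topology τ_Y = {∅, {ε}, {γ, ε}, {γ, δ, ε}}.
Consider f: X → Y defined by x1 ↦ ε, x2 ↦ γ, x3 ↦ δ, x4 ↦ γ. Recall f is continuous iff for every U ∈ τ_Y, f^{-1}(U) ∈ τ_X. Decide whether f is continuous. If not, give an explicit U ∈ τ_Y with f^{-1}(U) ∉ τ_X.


f is NOT continuous.

Compute f^{-1}(U) for each U ∈ τ_Y:
  U = ∅: f^{-1}(U) = ∅ ∈ τ_X ✓.
  U = {ε}: f^{-1}(U) = {x1} ∉ τ_X ✗.
  U = {γ, ε}: f^{-1}(U) = {x1, x2, x4} ∉ τ_X ✗.
  U = {γ, δ, ε}: f^{-1}(U) = {x1, x2, x3, x4} ∈ τ_X ✓.
Found U = {ε} with f^{-1}(U) = {x1} not in τ_X. Therefore f is NOT continuous.


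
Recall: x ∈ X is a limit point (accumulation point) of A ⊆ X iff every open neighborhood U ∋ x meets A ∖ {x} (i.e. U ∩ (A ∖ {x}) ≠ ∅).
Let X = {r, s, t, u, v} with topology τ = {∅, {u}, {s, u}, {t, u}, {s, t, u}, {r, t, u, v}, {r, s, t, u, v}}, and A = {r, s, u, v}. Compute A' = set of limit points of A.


A' = {r, s, t, v}

For each x ∈ X, list the open sets U ∈ τ with x ∈ U, then check whether U ∩ (A ∖ {x}) ≠ ∅ for every such U.
  x = r: opens ∋ x are {r, t, u, v}, {r, s, t, u, v}; each meets A ∖ {r}, so x IS a limit point.
  x = s: opens ∋ x are {s, u}, {s, t, u}, {r, s, t, u, v}; each meets A ∖ {s}, so x IS a limit point.
  x = t: opens ∋ x are {t, u}, {s, t, u}, {r, t, u, v}, {r, s, t, u, v}; each meets A ∖ {t}, so x IS a limit point.
  x = u: open {u} ∋ x has {u} ∩ (A ∖ {u}) = ∅, so x is NOT a limit point.
  x = v: opens ∋ x are {r, t, u, v}, {r, s, t, u, v}; each meets A ∖ {v}, so x IS a limit point.
Collecting: A' = {r, s, t, v}.


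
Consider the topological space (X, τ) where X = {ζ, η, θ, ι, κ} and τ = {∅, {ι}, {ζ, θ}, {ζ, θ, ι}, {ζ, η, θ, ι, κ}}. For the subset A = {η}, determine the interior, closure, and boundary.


int(A) = ∅, cl(A) = {η, κ}, ∂A = {η, κ}.

Closed sets in (X, τ) are complements of opens:
  closed(X, τ) = {∅, {η, κ}, {η, ι, κ}, {ζ, η, θ, κ}, {ζ, η, θ, ι, κ}}.
int(A) = ⋃ {U ∈ τ : U ⊆ A}. Opens contained in A: ∅.
Taking the union of these: int(A) = ∅.
cl(A) = ⋂ {C closed : A ⊆ C}. Closed sets containing A: {η, κ}, {η, ι, κ}, {ζ, η, θ, κ}, {ζ, η, θ, ι, κ}.
Intersecting these: cl(A) = {η, κ}.
∂A = cl(A) ∖ int(A) = {η, κ} ∖ ∅ = {η, κ}.


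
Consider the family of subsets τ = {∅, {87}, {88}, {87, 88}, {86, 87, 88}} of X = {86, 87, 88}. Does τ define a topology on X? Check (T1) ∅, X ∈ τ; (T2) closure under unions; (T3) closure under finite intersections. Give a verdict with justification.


τ IS a topology on X.

Axiom (T1): ∅ ∈ τ? Yes; X ∈ τ? Yes.
Axiom (T2/T3): check pairwise unions and intersections of members of τ.
All pairwise intersections and unions checked — each lies in τ. Therefore τ satisfies (T1), (T2), (T3): it IS a topology on X.


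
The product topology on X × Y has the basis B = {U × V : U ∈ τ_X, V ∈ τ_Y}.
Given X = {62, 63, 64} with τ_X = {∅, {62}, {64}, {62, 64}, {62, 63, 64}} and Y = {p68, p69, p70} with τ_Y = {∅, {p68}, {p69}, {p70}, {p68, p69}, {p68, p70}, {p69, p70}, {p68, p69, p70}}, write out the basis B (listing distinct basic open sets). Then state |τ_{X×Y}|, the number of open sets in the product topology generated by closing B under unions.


Basis B = {∅ × ∅, {62} × {p68}, {62} × {p69}, {62} × {p70}, {64} × {p68}, {64} × {p69}, {64} × {p70}, {62} × {p68, p69}, {62} × {p68, p70}, {62, 64} × {p68}, {62} × {p69, p70}, {62, 64} × {p69}, {62, 64} × {p70}, {64} × {p68, p69}, {64} × {p68, p70}, {64} × {p69, p70}, {62} × {p68, p69, p70}, {62, 63, 64} × {p68}, {62, 63, 64} × {p69}, {62, 63, 64} × {p70}, {64} × {p68, p69, p70}, {62, 64} × {p68, p69}, {62, 64} × {p68, p70}, {62, 64} × {p69, p70}, {62, 64} × {p68, p69, p70}, {62, 63, 64} × {p68, p69}, {62, 63, 64} × {p68, p70}, {62, 63, 64} × {p69, p70}, {62, 63, 64} × {p68, p69, p70}}; |τ_{X×Y}| = 125.

Enumerate products U × V with U ∈ τ_X, V ∈ τ_Y (deduplicated):
  ∅ × ∅ = {} (∅)
  {62} × {p68} = {(62,p68)}
  {62} × {p69} = {(62,p69)}
  {62} × {p70} = {(62,p70)}
  {64} × {p68} = {(64,p68)}
  {64} × {p69} = {(64,p69)}
  {64} × {p70} = {(64,p70)}
  {62} × {p68, p69} = {(62,p68), (62,p69)}
  {62} × {p68, p70} = {(62,p68), (62,p70)}
  {62, 64} × {p68} = {(62,p68), (64,p68)}
  {62} × {p69, p70} = {(62,p69), (62,p70)}
  {62, 64} × {p69} = {(62,p69), (64,p69)}
  {62, 64} × {p70} = {(62,p70), (64,p70)}
  {64} × {p68, p69} = {(64,p68), (64,p69)}
  {64} × {p68, p70} = {(64,p68), (64,p70)}
  {64} × {p69, p70} = {(64,p69), (64,p70)}
  {62} × {p68, p69, p70} = {(62,p68), (62,p69), (62,p70)}
  {62, 63, 64} × {p68} = {(62,p68), (63,p68), (64,p68)}
  {62, 63, 64} × {p69} = {(62,p69), (63,p69), (64,p69)}
  {62, 63, 64} × {p70} = {(62,p70), (63,p70), (64,p70)}
  {64} × {p68, p69, p70} = {(64,p68), (64,p69), (64,p70)}
  {62, 64} × {p68, p69} = {(62,p68), (62,p69), (64,p68), (64,p69)}
  {62, 64} × {p68, p70} = {(62,p68), (62,p70), (64,p68), (64,p70)}
  {62, 64} × {p69, p70} = {(62,p69), (62,p70), (64,p69), (64,p70)}
  {62, 64} × {p68, p69, p70} = {(62,p68), (62,p69), (62,p70), (64,p68), (64,p69), (64,p70)}
  {62, 63, 64} × {p68, p69} = {(62,p68), (62,p69), (63,p68), (63,p69), (64,p68), (64,p69)}
  {62, 63, 64} × {p68, p70} = {(62,p68), (62,p70), (63,p68), (63,p70), (64,p68), (64,p70)}
  {62, 63, 64} × {p69, p70} = {(62,p69), (62,p70), (63,p69), (63,p70), (64,p69), (64,p70)}
  {62, 63, 64} × {p68, p69, p70} = {(62,p68), (62,p69), (62,p70), (63,p68), (63,p69), (63,p70), (64,p68), (64,p69), (64,p70)}
These 29 distinct sets form the basis B.
Close under arbitrary unions to get τ_{X×Y}; counting gives |τ_{X×Y}| = 125.


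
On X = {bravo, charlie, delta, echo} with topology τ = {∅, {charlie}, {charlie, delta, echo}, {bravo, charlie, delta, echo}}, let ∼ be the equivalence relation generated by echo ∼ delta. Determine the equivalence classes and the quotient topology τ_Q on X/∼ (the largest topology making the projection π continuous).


X/∼ = {[bravo], [charlie], [delta=echo]}; |τ_Q| = 4.

Equivalence classes: [bravo], [charlie], [delta=echo].
Quotient map π: X → X/∼ sends bravo ↦ [bravo], charlie ↦ [charlie], delta ↦ [delta=echo], echo ↦ [delta=echo].
For each subset V ⊆ X/∼, compute π^{-1}(V) ⊆ X and check whether π^{-1}(V) ∈ τ. V is open in τ_Q iff π^{-1}(V) ∈ τ.
  V = {}: π^{-1}(V) = ∅ ∈ τ ✓.
  V = {[bravo]}: π^{-1}(V) = {bravo} ∉ τ ✗.
  V = {[charlie]}: π^{-1}(V) = {charlie} ∈ τ ✓.
  V = {[bravo], [charlie]}: π^{-1}(V) = {bravo, charlie} ∉ τ ✗.
  V = {[delta=echo]}: π^{-1}(V) = {delta, echo} ∉ τ ✗.
  V = {[bravo], [delta=echo]}: π^{-1}(V) = {bravo, delta, echo} ∉ τ ✗.
  V = {[charlie], [delta=echo]}: π^{-1}(V) = {charlie, delta, echo} ∈ τ ✓.
  V = {[bravo], [charlie], [delta=echo]}: π^{-1}(V) = {bravo, charlie, delta, echo} ∈ τ ✓.
Open sets in the quotient: τ_Q = {{}, {[charlie]}, {[charlie], [delta=echo]}, {[bravo], [charlie], [delta=echo]}} (4 elements).


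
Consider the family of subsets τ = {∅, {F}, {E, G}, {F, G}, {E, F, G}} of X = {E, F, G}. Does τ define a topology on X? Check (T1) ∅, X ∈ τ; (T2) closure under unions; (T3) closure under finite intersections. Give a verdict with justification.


τ is NOT a topology on X.

Axiom (T1): ∅ ∈ τ? Yes; X ∈ τ? Yes.
Axiom (T2/T3): check pairwise unions and intersections of members of τ.
Counterexample for (T3): {E, G} ∩ {F, G} = {G} ∉ τ. Therefore τ is NOT a topology.


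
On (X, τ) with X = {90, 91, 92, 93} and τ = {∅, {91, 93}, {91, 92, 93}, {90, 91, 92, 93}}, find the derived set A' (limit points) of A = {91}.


A' = {90, 92, 93}

For each x ∈ X, list the open sets U ∈ τ with x ∈ U, then check whether U ∩ (A ∖ {x}) ≠ ∅ for every such U.
  x = 90: opens ∋ x are {90, 91, 92, 93}; each meets A ∖ {90}, so x IS a limit point.
  x = 91: open {91, 93} ∋ x has {91, 93} ∩ (A ∖ {91}) = ∅, so x is NOT a limit point.
  x = 92: opens ∋ x are {91, 92, 93}, {90, 91, 92, 93}; each meets A ∖ {92}, so x IS a limit point.
  x = 93: opens ∋ x are {91, 93}, {91, 92, 93}, {90, 91, 92, 93}; each meets A ∖ {93}, so x IS a limit point.
Collecting: A' = {90, 92, 93}.


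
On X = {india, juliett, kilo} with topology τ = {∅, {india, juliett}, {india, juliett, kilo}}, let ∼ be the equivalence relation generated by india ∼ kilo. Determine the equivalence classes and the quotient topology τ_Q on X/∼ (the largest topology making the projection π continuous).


X/∼ = {[india=kilo], [juliett]}; |τ_Q| = 2.

Equivalence classes: [india=kilo], [juliett].
Quotient map π: X → X/∼ sends india ↦ [india=kilo], juliett ↦ [juliett], kilo ↦ [india=kilo].
For each subset V ⊆ X/∼, compute π^{-1}(V) ⊆ X and check whether π^{-1}(V) ∈ τ. V is open in τ_Q iff π^{-1}(V) ∈ τ.
  V = {}: π^{-1}(V) = ∅ ∈ τ ✓.
  V = {[india=kilo]}: π^{-1}(V) = {india, kilo} ∉ τ ✗.
  V = {[juliett]}: π^{-1}(V) = {juliett} ∉ τ ✗.
  V = {[india=kilo], [juliett]}: π^{-1}(V) = {india, juliett, kilo} ∈ τ ✓.
Open sets in the quotient: τ_Q = {{}, {[india=kilo], [juliett]}} (2 elements).


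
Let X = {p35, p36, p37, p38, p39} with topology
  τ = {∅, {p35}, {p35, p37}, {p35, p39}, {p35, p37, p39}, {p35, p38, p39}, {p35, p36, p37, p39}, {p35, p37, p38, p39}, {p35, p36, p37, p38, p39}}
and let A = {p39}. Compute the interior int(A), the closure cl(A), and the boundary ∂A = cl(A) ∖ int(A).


int(A) = ∅, cl(A) = {p36, p38, p39}, ∂A = {p36, p38, p39}.

Closed sets in (X, τ) are complements of opens:
  closed(X, τ) = {∅, {p36}, {p38}, {p36, p37}, {p36, p38}, {p36, p37, p38}, {p36, p38, p39}, {p36, p37, p38, p39}, {p35, p36, p37, p38, p39}}.
int(A) = ⋃ {U ∈ τ : U ⊆ A}. Opens contained in A: ∅.
Taking the union of these: int(A) = ∅.
cl(A) = ⋂ {C closed : A ⊆ C}. Closed sets containing A: {p36, p38, p39}, {p36, p37, p38, p39}, {p35, p36, p37, p38, p39}.
Intersecting these: cl(A) = {p36, p38, p39}.
∂A = cl(A) ∖ int(A) = {p36, p38, p39} ∖ ∅ = {p36, p38, p39}.


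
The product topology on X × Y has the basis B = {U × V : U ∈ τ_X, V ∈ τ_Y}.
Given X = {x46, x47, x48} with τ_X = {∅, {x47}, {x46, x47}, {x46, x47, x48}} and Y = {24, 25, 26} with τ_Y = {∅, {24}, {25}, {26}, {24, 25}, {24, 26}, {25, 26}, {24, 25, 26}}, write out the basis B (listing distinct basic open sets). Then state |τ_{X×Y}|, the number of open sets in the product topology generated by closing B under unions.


Basis B = {∅ × ∅, {x47} × {24}, {x47} × {25}, {x47} × {26}, {x46, x47} × {24}, {x46, x47} × {25}, {x46, x47} × {26}, {x47} × {24, 25}, {x47} × {24, 26}, {x47} × {25, 26}, {x46, x47, x48} × {24}, {x46, x47, x48} × {25}, {x46, x47, x48} × {26}, {x47} × {24, 25, 26}, {x46, x47} × {24, 25}, {x46, x47} × {24, 26}, {x46, x47} × {25, 26}, {x46, x47} × {24, 25, 26}, {x46, x47, x48} × {24, 25}, {x46, x47, x48} × {24, 26}, {x46, x47, x48} × {25, 26}, {x46, x47, x48} × {24, 25, 26}}; |τ_{X×Y}| = 64.

Enumerate products U × V with U ∈ τ_X, V ∈ τ_Y (deduplicated):
  ∅ × ∅ = {} (∅)
  {x47} × {24} = {(x47,24)}
  {x47} × {25} = {(x47,25)}
  {x47} × {26} = {(x47,26)}
  {x46, x47} × {24} = {(x46,24), (x47,24)}
  {x46, x47} × {25} = {(x46,25), (x47,25)}
  {x46, x47} × {26} = {(x46,26), (x47,26)}
  {x47} × {24, 25} = {(x47,24), (x47,25)}
  {x47} × {24, 26} = {(x47,24), (x47,26)}
  {x47} × {25, 26} = {(x47,25), (x47,26)}
  {x46, x47, x48} × {24} = {(x46,24), (x47,24), (x48,24)}
  {x46, x47, x48} × {25} = {(x46,25), (x47,25), (x48,25)}
  {x46, x47, x48} × {26} = {(x46,26), (x47,26), (x48,26)}
  {x47} × {24, 25, 26} = {(x47,24), (x47,25), (x47,26)}
  {x46, x47} × {24, 25} = {(x46,24), (x46,25), (x47,24), (x47,25)}
  {x46, x47} × {24, 26} = {(x46,24), (x46,26), (x47,24), (x47,26)}
  {x46, x47} × {25, 26} = {(x46,25), (x46,26), (x47,25), (x47,26)}
  {x46, x47} × {24, 25, 26} = {(x46,24), (x46,25), (x46,26), (x47,24), (x47,25), (x47,26)}
  {x46, x47, x48} × {24, 25} = {(x46,24), (x46,25), (x47,24), (x47,25), (x48,24), (x48,25)}
  {x46, x47, x48} × {24, 26} = {(x46,24), (x46,26), (x47,24), (x47,26), (x48,24), (x48,26)}
  {x46, x47, x48} × {25, 26} = {(x46,25), (x46,26), (x47,25), (x47,26), (x48,25), (x48,26)}
  {x46, x47, x48} × {24, 25, 26} = {(x46,24), (x46,25), (x46,26), (x47,24), (x47,25), (x47,26), (x48,24), (x48,25), (x48,26)}
These 22 distinct sets form the basis B.
Close under arbitrary unions to get τ_{X×Y}; counting gives |τ_{X×Y}| = 64.


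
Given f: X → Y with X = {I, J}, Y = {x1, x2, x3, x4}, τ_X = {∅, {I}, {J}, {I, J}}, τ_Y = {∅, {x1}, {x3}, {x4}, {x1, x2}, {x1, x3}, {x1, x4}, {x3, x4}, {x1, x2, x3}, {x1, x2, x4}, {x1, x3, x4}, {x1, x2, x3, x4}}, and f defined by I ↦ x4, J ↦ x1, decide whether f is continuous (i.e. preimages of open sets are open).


f IS continuous.

Compute f^{-1}(U) for each U ∈ τ_Y:
  U = ∅: f^{-1}(U) = ∅ ∈ τ_X ✓.
  U = {x1}: f^{-1}(U) = {J} ∈ τ_X ✓.
  U = {x3}: f^{-1}(U) = ∅ ∈ τ_X ✓.
  U = {x4}: f^{-1}(U) = {I} ∈ τ_X ✓.
  U = {x1, x2}: f^{-1}(U) = {J} ∈ τ_X ✓.
  U = {x1, x3}: f^{-1}(U) = {J} ∈ τ_X ✓.
  U = {x1, x4}: f^{-1}(U) = {I, J} ∈ τ_X ✓.
  U = {x3, x4}: f^{-1}(U) = {I} ∈ τ_X ✓.
  U = {x1, x2, x3}: f^{-1}(U) = {J} ∈ τ_X ✓.
  U = {x1, x2, x4}: f^{-1}(U) = {I, J} ∈ τ_X ✓.
  U = {x1, x3, x4}: f^{-1}(U) = {I, J} ∈ τ_X ✓.
  U = {x1, x2, x3, x4}: f^{-1}(U) = {I, J} ∈ τ_X ✓.
Every preimage lies in τ_X, so f IS continuous.


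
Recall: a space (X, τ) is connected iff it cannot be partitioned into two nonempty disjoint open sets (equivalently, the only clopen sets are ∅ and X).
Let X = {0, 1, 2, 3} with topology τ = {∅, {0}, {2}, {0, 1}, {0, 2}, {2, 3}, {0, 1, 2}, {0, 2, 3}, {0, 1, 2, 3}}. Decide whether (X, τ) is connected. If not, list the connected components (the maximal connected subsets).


(X, τ) is disconnected; components = [{0, 1}, {2, 3}].

Find clopen sets (U ∈ τ with X ∖ U ∈ τ):
  U = ∅, X ∖ U = {0, 1, 2, 3} — both open, so U is clopen.
  U = {0, 1}, X ∖ U = {2, 3} — both open, so U is clopen.
  U = {2, 3}, X ∖ U = {0, 1} — both open, so U is clopen.
  U = {0, 1, 2, 3}, X ∖ U = ∅ — both open, so U is clopen.
Nontrivial clopen(s) exist: e.g. {2, 3}. So (X, τ) is disconnected.
Compute connected components by grouping points that agree on all clopens:
  component: {0, 1}
  component: {2, 3}


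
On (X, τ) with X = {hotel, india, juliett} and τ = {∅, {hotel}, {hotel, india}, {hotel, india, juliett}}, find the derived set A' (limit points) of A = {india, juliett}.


A' = {juliett}

For each x ∈ X, list the open sets U ∈ τ with x ∈ U, then check whether U ∩ (A ∖ {x}) ≠ ∅ for every such U.
  x = hotel: open {hotel} ∋ x has {hotel} ∩ (A ∖ {hotel}) = ∅, so x is NOT a limit point.
  x = india: open {hotel, india} ∋ x has {hotel, india} ∩ (A ∖ {india}) = ∅, so x is NOT a limit point.
  x = juliett: opens ∋ x are {hotel, india, juliett}; each meets A ∖ {juliett}, so x IS a limit point.
Collecting: A' = {juliett}.


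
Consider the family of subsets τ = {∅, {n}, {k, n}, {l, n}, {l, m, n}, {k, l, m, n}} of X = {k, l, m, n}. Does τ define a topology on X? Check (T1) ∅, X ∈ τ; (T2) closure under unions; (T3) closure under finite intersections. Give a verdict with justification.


τ is NOT a topology on X.

Axiom (T1): ∅ ∈ τ? Yes; X ∈ τ? Yes.
Axiom (T2/T3): check pairwise unions and intersections of members of τ.
Counterexample for (T2): {k, n} ∪ {l, n} = {k, l, n} ∉ τ. Therefore τ is NOT a topology.


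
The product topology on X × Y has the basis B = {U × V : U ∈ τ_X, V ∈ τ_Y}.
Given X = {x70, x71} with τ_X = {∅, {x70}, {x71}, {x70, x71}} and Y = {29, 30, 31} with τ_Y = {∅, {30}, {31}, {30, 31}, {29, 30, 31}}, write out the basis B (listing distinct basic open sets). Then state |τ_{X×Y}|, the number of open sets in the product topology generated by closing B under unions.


Basis B = {∅ × ∅, {x70} × {30}, {x70} × {31}, {x71} × {30}, {x71} × {31}, {x70} × {30, 31}, {x70, x71} × {30}, {x70, x71} × {31}, {x71} × {30, 31}, {x70} × {29, 30, 31}, {x71} × {29, 30, 31}, {x70, x71} × {30, 31}, {x70, x71} × {29, 30, 31}}; |τ_{X×Y}| = 25.

Enumerate products U × V with U ∈ τ_X, V ∈ τ_Y (deduplicated):
  ∅ × ∅ = {} (∅)
  {x70} × {30} = {(x70,30)}
  {x70} × {31} = {(x70,31)}
  {x71} × {30} = {(x71,30)}
  {x71} × {31} = {(x71,31)}
  {x70} × {30, 31} = {(x70,30), (x70,31)}
  {x70, x71} × {30} = {(x70,30), (x71,30)}
  {x70, x71} × {31} = {(x70,31), (x71,31)}
  {x71} × {30, 31} = {(x71,30), (x71,31)}
  {x70} × {29, 30, 31} = {(x70,29), (x70,30), (x70,31)}
  {x71} × {29, 30, 31} = {(x71,29), (x71,30), (x71,31)}
  {x70, x71} × {30, 31} = {(x70,30), (x70,31), (x71,30), (x71,31)}
  {x70, x71} × {29, 30, 31} = {(x70,29), (x70,30), (x70,31), (x71,29), (x71,30), (x71,31)}
These 13 distinct sets form the basis B.
Close under arbitrary unions to get τ_{X×Y}; counting gives |τ_{X×Y}| = 25.


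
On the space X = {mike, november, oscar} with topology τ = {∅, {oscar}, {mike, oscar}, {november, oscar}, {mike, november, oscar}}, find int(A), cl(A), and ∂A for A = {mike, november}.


int(A) = ∅, cl(A) = {mike, november}, ∂A = {mike, november}.

Closed sets in (X, τ) are complements of opens:
  closed(X, τ) = {∅, {mike}, {november}, {mike, november}, {mike, november, oscar}}.
int(A) = ⋃ {U ∈ τ : U ⊆ A}. Opens contained in A: ∅.
Taking the union of these: int(A) = ∅.
cl(A) = ⋂ {C closed : A ⊆ C}. Closed sets containing A: {mike, november}, {mike, november, oscar}.
Intersecting these: cl(A) = {mike, november}.
∂A = cl(A) ∖ int(A) = {mike, november} ∖ ∅ = {mike, november}.


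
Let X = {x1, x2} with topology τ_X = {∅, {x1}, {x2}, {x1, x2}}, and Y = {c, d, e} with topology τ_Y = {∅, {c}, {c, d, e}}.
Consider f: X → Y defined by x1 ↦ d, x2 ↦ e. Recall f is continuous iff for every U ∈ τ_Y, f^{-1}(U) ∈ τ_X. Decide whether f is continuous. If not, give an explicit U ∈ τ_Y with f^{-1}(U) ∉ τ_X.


f IS continuous.

Compute f^{-1}(U) for each U ∈ τ_Y:
  U = ∅: f^{-1}(U) = ∅ ∈ τ_X ✓.
  U = {c}: f^{-1}(U) = ∅ ∈ τ_X ✓.
  U = {c, d, e}: f^{-1}(U) = {x1, x2} ∈ τ_X ✓.
Every preimage lies in τ_X, so f IS continuous.


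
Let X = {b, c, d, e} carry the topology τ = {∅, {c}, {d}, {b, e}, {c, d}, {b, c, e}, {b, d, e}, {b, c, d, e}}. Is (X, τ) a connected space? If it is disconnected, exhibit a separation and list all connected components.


(X, τ) is disconnected; components = [{c}, {d}, {b, e}].

Find clopen sets (U ∈ τ with X ∖ U ∈ τ):
  U = ∅, X ∖ U = {b, c, d, e} — both open, so U is clopen.
  U = {c}, X ∖ U = {b, d, e} — both open, so U is clopen.
  U = {d}, X ∖ U = {b, c, e} — both open, so U is clopen.
  U = {b, e}, X ∖ U = {c, d} — both open, so U is clopen.
  U = {c, d}, X ∖ U = {b, e} — both open, so U is clopen.
  U = {b, c, e}, X ∖ U = {d} — both open, so U is clopen.
  U = {b, d, e}, X ∖ U = {c} — both open, so U is clopen.
  U = {b, c, d, e}, X ∖ U = ∅ — both open, so U is clopen.
Nontrivial clopen(s) exist: e.g. {c}. So (X, τ) is disconnected.
Compute connected components by grouping points that agree on all clopens:
  component: {c}
  component: {d}
  component: {b, e}


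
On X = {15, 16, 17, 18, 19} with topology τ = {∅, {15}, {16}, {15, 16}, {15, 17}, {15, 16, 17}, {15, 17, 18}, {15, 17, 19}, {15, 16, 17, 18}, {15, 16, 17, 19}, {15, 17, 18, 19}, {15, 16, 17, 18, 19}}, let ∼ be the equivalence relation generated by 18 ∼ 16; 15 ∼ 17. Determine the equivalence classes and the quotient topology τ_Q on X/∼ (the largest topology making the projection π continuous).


X/∼ = {[15=17], [16=18], [19]}; |τ_Q| = 5.

Equivalence classes: [15=17], [16=18], [19].
Quotient map π: X → X/∼ sends 15 ↦ [15=17], 16 ↦ [16=18], 17 ↦ [15=17], 18 ↦ [16=18], 19 ↦ [19].
For each subset V ⊆ X/∼, compute π^{-1}(V) ⊆ X and check whether π^{-1}(V) ∈ τ. V is open in τ_Q iff π^{-1}(V) ∈ τ.
  V = {}: π^{-1}(V) = ∅ ∈ τ ✓.
  V = {[15=17]}: π^{-1}(V) = {15, 17} ∈ τ ✓.
  V = {[16=18]}: π^{-1}(V) = {16, 18} ∉ τ ✗.
  V = {[15=17], [16=18]}: π^{-1}(V) = {15, 16, 17, 18} ∈ τ ✓.
  V = {[19]}: π^{-1}(V) = {19} ∉ τ ✗.
  V = {[15=17], [19]}: π^{-1}(V) = {15, 17, 19} ∈ τ ✓.
  V = {[16=18], [19]}: π^{-1}(V) = {16, 18, 19} ∉ τ ✗.
  V = {[15=17], [16=18], [19]}: π^{-1}(V) = {15, 16, 17, 18, 19} ∈ τ ✓.
Open sets in the quotient: τ_Q = {{}, {[15=17]}, {[15=17], [16=18]}, {[15=17], [19]}, {[15=17], [16=18], [19]}} (5 elements).


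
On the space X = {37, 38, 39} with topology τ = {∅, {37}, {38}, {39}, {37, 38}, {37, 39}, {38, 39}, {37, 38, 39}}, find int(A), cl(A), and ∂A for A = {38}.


int(A) = {38}, cl(A) = {38}, ∂A = ∅.

Closed sets in (X, τ) are complements of opens:
  closed(X, τ) = {∅, {37}, {38}, {39}, {37, 38}, {37, 39}, {38, 39}, {37, 38, 39}}.
int(A) = ⋃ {U ∈ τ : U ⊆ A}. Opens contained in A: ∅, {38}.
Taking the union of these: int(A) = {38}.
cl(A) = ⋂ {C closed : A ⊆ C}. Closed sets containing A: {38}, {37, 38}, {38, 39}, {37, 38, 39}.
Intersecting these: cl(A) = {38}.
∂A = cl(A) ∖ int(A) = {38} ∖ {38} = ∅.


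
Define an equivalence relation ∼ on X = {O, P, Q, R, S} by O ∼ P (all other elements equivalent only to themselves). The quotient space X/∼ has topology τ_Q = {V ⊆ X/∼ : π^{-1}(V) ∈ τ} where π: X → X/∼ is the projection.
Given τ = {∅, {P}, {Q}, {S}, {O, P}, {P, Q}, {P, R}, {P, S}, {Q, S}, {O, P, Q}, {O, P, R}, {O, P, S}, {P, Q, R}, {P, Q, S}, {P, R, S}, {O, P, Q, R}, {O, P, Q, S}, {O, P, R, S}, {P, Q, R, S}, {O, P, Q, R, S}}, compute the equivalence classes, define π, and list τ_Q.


X/∼ = {[O=P], [Q], [R], [S]}; |τ_Q| = 12.

Equivalence classes: [O=P], [Q], [R], [S].
Quotient map π: X → X/∼ sends O ↦ [O=P], P ↦ [O=P], Q ↦ [Q], R ↦ [R], S ↦ [S].
For each subset V ⊆ X/∼, compute π^{-1}(V) ⊆ X and check whether π^{-1}(V) ∈ τ. V is open in τ_Q iff π^{-1}(V) ∈ τ.
  V = {}: π^{-1}(V) = ∅ ∈ τ ✓.
  V = {[O=P]}: π^{-1}(V) = {O, P} ∈ τ ✓.
  V = {[Q]}: π^{-1}(V) = {Q} ∈ τ ✓.
  V = {[O=P], [Q]}: π^{-1}(V) = {O, P, Q} ∈ τ ✓.
  V = {[R]}: π^{-1}(V) = {R} ∉ τ ✗.
  V = {[O=P], [R]}: π^{-1}(V) = {O, P, R} ∈ τ ✓.
  V = {[Q], [R]}: π^{-1}(V) = {Q, R} ∉ τ ✗.
  V = {[O=P], [Q], [R]}: π^{-1}(V) = {O, P, Q, R} ∈ τ ✓.
  V = {[S]}: π^{-1}(V) = {S} ∈ τ ✓.
  V = {[O=P], [S]}: π^{-1}(V) = {O, P, S} ∈ τ ✓.
  V = {[Q], [S]}: π^{-1}(V) = {Q, S} ∈ τ ✓.
  V = {[O=P], [Q], [S]}: π^{-1}(V) = {O, P, Q, S} ∈ τ ✓.
  V = {[R], [S]}: π^{-1}(V) = {R, S} ∉ τ ✗.
  V = {[O=P], [R], [S]}: π^{-1}(V) = {O, P, R, S} ∈ τ ✓.
  V = {[Q], [R], [S]}: π^{-1}(V) = {Q, R, S} ∉ τ ✗.
  V = {[O=P], [Q], [R], [S]}: π^{-1}(V) = {O, P, Q, R, S} ∈ τ ✓.
Open sets in the quotient: τ_Q = {{}, {[O=P]}, {[Q]}, {[O=P], [Q]}, {[O=P], [R]}, {[O=P], [Q], [R]}, {[S]}, {[O=P], [S]}, {[Q], [S]}, {[O=P], [Q], [S]}, {[O=P], [R], [S]}, {[O=P], [Q], [R], [S]}} (12 elements).


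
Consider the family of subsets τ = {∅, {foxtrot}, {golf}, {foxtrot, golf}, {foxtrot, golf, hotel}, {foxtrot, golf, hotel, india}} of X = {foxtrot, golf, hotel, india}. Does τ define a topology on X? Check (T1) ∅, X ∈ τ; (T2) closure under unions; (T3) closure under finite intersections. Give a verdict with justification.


τ IS a topology on X.

Axiom (T1): ∅ ∈ τ? Yes; X ∈ τ? Yes.
Axiom (T2/T3): check pairwise unions and intersections of members of τ.
All pairwise intersections and unions checked — each lies in τ. Therefore τ satisfies (T1), (T2), (T3): it IS a topology on X.


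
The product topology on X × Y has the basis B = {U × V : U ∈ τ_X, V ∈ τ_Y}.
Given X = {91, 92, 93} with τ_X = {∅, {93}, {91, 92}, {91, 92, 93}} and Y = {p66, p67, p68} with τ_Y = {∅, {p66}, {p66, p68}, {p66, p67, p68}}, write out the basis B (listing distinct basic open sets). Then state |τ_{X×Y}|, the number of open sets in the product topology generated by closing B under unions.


Basis B = {∅ × ∅, {93} × {p66}, {91, 92} × {p66}, {93} × {p66, p68}, {91, 92, 93} × {p66}, {93} × {p66, p67, p68}, {91, 92} × {p66, p68}, {91, 92} × {p66, p67, p68}, {91, 92, 93} × {p66, p68}, {91, 92, 93} × {p66, p67, p68}}; |τ_{X×Y}| = 16.

Enumerate products U × V with U ∈ τ_X, V ∈ τ_Y (deduplicated):
  ∅ × ∅ = {} (∅)
  {93} × {p66} = {(93,p66)}
  {91, 92} × {p66} = {(91,p66), (92,p66)}
  {93} × {p66, p68} = {(93,p66), (93,p68)}
  {91, 92, 93} × {p66} = {(91,p66), (92,p66), (93,p66)}
  {93} × {p66, p67, p68} = {(93,p66), (93,p67), (93,p68)}
  {91, 92} × {p66, p68} = {(91,p66), (91,p68), (92,p66), (92,p68)}
  {91, 92} × {p66, p67, p68} = {(91,p66), (91,p67), (91,p68), (92,p66), (92,p67), (92,p68)}
  {91, 92, 93} × {p66, p68} = {(91,p66), (91,p68), (92,p66), (92,p68), (93,p66), (93,p68)}
  {91, 92, 93} × {p66, p67, p68} = {(91,p66), (91,p67), (91,p68), (92,p66), (92,p67), (92,p68), (93,p66), (93,p67), (93,p68)}
These 10 distinct sets form the basis B.
Close under arbitrary unions to get τ_{X×Y}; counting gives |τ_{X×Y}| = 16.
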